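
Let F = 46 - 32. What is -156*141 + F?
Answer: -21982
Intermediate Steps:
F = 14
-156*141 + F = -156*141 + 14 = -21996 + 14 = -21982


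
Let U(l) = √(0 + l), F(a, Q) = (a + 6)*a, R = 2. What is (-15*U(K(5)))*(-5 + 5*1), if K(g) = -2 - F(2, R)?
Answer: 0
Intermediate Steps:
F(a, Q) = a*(6 + a) (F(a, Q) = (6 + a)*a = a*(6 + a))
K(g) = -18 (K(g) = -2 - 2*(6 + 2) = -2 - 2*8 = -2 - 1*16 = -2 - 16 = -18)
U(l) = √l
(-15*U(K(5)))*(-5 + 5*1) = (-45*I*√2)*(-5 + 5*1) = (-45*I*√2)*(-5 + 5) = -45*I*√2*0 = 0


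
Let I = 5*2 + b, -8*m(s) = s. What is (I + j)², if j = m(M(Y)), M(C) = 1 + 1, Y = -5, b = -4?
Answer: 529/16 ≈ 33.063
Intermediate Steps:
M(C) = 2
m(s) = -s/8
j = -¼ (j = -⅛*2 = -¼ ≈ -0.25000)
I = 6 (I = 5*2 - 4 = 10 - 4 = 6)
(I + j)² = (6 - ¼)² = (23/4)² = 529/16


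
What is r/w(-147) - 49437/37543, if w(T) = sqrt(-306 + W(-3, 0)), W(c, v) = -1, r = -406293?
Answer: -49437/37543 + 406293*I*sqrt(307)/307 ≈ -1.3168 + 23188.0*I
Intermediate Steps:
w(T) = I*sqrt(307) (w(T) = sqrt(-306 - 1) = sqrt(-307) = I*sqrt(307))
r/w(-147) - 49437/37543 = -406293*(-I*sqrt(307)/307) - 49437/37543 = -(-406293)*I*sqrt(307)/307 - 49437*1/37543 = 406293*I*sqrt(307)/307 - 49437/37543 = -49437/37543 + 406293*I*sqrt(307)/307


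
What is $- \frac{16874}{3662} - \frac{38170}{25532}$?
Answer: $- \frac{142651377}{23374546} \approx -6.1029$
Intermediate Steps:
$- \frac{16874}{3662} - \frac{38170}{25532} = \left(-16874\right) \frac{1}{3662} - \frac{19085}{12766} = - \frac{8437}{1831} - \frac{19085}{12766} = - \frac{142651377}{23374546}$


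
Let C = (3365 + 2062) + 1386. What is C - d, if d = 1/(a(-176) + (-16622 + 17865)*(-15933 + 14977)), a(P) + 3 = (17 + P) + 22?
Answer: 8096896225/1188448 ≈ 6813.0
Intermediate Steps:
a(P) = 36 + P (a(P) = -3 + ((17 + P) + 22) = -3 + (39 + P) = 36 + P)
d = -1/1188448 (d = 1/((36 - 176) + (-16622 + 17865)*(-15933 + 14977)) = 1/(-140 + 1243*(-956)) = 1/(-140 - 1188308) = 1/(-1188448) = -1/1188448 ≈ -8.4143e-7)
C = 6813 (C = 5427 + 1386 = 6813)
C - d = 6813 - 1*(-1/1188448) = 6813 + 1/1188448 = 8096896225/1188448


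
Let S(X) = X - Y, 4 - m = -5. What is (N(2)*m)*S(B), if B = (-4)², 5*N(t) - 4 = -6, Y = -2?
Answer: -324/5 ≈ -64.800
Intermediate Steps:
N(t) = -⅖ (N(t) = ⅘ + (⅕)*(-6) = ⅘ - 6/5 = -⅖)
B = 16
m = 9 (m = 4 - 1*(-5) = 4 + 5 = 9)
S(X) = 2 + X (S(X) = X - 1*(-2) = X + 2 = 2 + X)
(N(2)*m)*S(B) = (-⅖*9)*(2 + 16) = -18/5*18 = -324/5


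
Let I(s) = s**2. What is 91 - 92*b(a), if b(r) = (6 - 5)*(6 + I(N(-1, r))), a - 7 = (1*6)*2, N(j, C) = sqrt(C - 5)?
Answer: -1749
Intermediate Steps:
N(j, C) = sqrt(-5 + C)
a = 19 (a = 7 + (1*6)*2 = 7 + 6*2 = 7 + 12 = 19)
b(r) = 1 + r (b(r) = (6 - 5)*(6 + (sqrt(-5 + r))**2) = 1*(6 + (-5 + r)) = 1*(1 + r) = 1 + r)
91 - 92*b(a) = 91 - 92*(1 + 19) = 91 - 92*20 = 91 - 1840 = -1749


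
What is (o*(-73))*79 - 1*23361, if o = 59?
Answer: -363614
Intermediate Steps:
(o*(-73))*79 - 1*23361 = (59*(-73))*79 - 1*23361 = -4307*79 - 23361 = -340253 - 23361 = -363614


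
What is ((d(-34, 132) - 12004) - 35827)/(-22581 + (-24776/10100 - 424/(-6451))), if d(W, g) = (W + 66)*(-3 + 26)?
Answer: 767119858625/367855715169 ≈ 2.0854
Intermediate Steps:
d(W, g) = 1518 + 23*W (d(W, g) = (66 + W)*23 = 1518 + 23*W)
((d(-34, 132) - 12004) - 35827)/(-22581 + (-24776/10100 - 424/(-6451))) = (((1518 + 23*(-34)) - 12004) - 35827)/(-22581 + (-24776/10100 - 424/(-6451))) = (((1518 - 782) - 12004) - 35827)/(-22581 + (-24776*1/10100 - 424*(-1/6451))) = ((736 - 12004) - 35827)/(-22581 + (-6194/2525 + 424/6451)) = (-11268 - 35827)/(-22581 - 38886894/16288775) = -47095/(-367855715169/16288775) = -47095*(-16288775/367855715169) = 767119858625/367855715169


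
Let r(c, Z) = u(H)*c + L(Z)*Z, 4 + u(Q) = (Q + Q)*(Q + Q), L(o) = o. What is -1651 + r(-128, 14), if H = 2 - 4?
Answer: -2991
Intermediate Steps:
H = -2
u(Q) = -4 + 4*Q² (u(Q) = -4 + (Q + Q)*(Q + Q) = -4 + (2*Q)*(2*Q) = -4 + 4*Q²)
r(c, Z) = Z² + 12*c (r(c, Z) = (-4 + 4*(-2)²)*c + Z*Z = (-4 + 4*4)*c + Z² = (-4 + 16)*c + Z² = 12*c + Z² = Z² + 12*c)
-1651 + r(-128, 14) = -1651 + (14² + 12*(-128)) = -1651 + (196 - 1536) = -1651 - 1340 = -2991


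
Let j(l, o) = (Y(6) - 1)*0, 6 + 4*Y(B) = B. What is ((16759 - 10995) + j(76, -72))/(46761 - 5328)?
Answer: 5764/41433 ≈ 0.13912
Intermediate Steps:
Y(B) = -3/2 + B/4
j(l, o) = 0 (j(l, o) = ((-3/2 + (1/4)*6) - 1)*0 = ((-3/2 + 3/2) - 1)*0 = (0 - 1)*0 = -1*0 = 0)
((16759 - 10995) + j(76, -72))/(46761 - 5328) = ((16759 - 10995) + 0)/(46761 - 5328) = (5764 + 0)/41433 = 5764*(1/41433) = 5764/41433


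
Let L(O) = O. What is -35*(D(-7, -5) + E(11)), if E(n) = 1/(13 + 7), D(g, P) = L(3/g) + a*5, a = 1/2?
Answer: -297/4 ≈ -74.250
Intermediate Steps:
a = ½ ≈ 0.50000
D(g, P) = 5/2 + 3/g (D(g, P) = 3/g + (½)*5 = 3/g + 5/2 = 5/2 + 3/g)
E(n) = 1/20
-35*(D(-7, -5) + E(11)) = -35*((5/2 + 3/(-7)) + 1/20) = -35*((5/2 + 3*(-⅐)) + 1/20) = -35*((5/2 - 3/7) + 1/20) = -35*(29/14 + 1/20) = -35*297/140 = -297/4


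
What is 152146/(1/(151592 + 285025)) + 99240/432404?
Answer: 7181098631419092/108101 ≈ 6.6430e+10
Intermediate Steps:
152146/(1/(151592 + 285025)) + 99240/432404 = 152146/(1/436617) + 99240*(1/432404) = 152146/(1/436617) + 24810/108101 = 152146*436617 + 24810/108101 = 66429530082 + 24810/108101 = 7181098631419092/108101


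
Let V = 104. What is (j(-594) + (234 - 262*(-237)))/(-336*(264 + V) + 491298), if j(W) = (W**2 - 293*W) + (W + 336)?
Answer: 98158/61275 ≈ 1.6019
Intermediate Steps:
j(W) = 336 + W**2 - 292*W (j(W) = (W**2 - 293*W) + (336 + W) = 336 + W**2 - 292*W)
(j(-594) + (234 - 262*(-237)))/(-336*(264 + V) + 491298) = ((336 + (-594)**2 - 292*(-594)) + (234 - 262*(-237)))/(-336*(264 + 104) + 491298) = ((336 + 352836 + 173448) + (234 + 62094))/(-336*368 + 491298) = (526620 + 62328)/(-123648 + 491298) = 588948/367650 = 588948*(1/367650) = 98158/61275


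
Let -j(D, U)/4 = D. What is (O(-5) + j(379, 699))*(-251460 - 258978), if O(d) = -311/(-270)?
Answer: 34795622657/45 ≈ 7.7324e+8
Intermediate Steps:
j(D, U) = -4*D
O(d) = 311/270 (O(d) = -311*(-1/270) = 311/270)
(O(-5) + j(379, 699))*(-251460 - 258978) = (311/270 - 4*379)*(-251460 - 258978) = (311/270 - 1516)*(-510438) = -409009/270*(-510438) = 34795622657/45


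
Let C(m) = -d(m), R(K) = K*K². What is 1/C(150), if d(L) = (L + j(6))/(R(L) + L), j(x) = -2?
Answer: -1687575/74 ≈ -22805.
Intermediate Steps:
R(K) = K³
d(L) = (-2 + L)/(L + L³) (d(L) = (L - 2)/(L³ + L) = (-2 + L)/(L + L³))
C(m) = -(-2 + m)/(m + m³)
1/C(150) = 1/((2 - 1*150)/(150 + 150³)) = 1/((2 - 150)/(150 + 3375000)) = 1/(-148/3375150) = 1/((1/3375150)*(-148)) = 1/(-74/1687575) = -1687575/74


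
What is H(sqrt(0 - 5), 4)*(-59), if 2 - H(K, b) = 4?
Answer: 118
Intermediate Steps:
H(K, b) = -2 (H(K, b) = 2 - 1*4 = 2 - 4 = -2)
H(sqrt(0 - 5), 4)*(-59) = -2*(-59) = 118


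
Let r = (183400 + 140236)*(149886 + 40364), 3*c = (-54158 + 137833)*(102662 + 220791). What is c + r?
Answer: 211780176775/3 ≈ 7.0593e+10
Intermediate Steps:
c = 27064929775/3 (c = ((-54158 + 137833)*(102662 + 220791))/3 = (83675*323453)/3 = (⅓)*27064929775 = 27064929775/3 ≈ 9.0216e+9)
r = 61571749000 (r = 323636*190250 = 61571749000)
c + r = 27064929775/3 + 61571749000 = 211780176775/3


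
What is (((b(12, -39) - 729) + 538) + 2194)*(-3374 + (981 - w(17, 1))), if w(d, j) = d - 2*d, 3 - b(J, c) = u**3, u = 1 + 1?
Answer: -4747248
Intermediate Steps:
u = 2
b(J, c) = -5 (b(J, c) = 3 - 1*2**3 = 3 - 1*8 = 3 - 8 = -5)
w(d, j) = -d
(((b(12, -39) - 729) + 538) + 2194)*(-3374 + (981 - w(17, 1))) = (((-5 - 729) + 538) + 2194)*(-3374 + (981 - (-1)*17)) = ((-734 + 538) + 2194)*(-3374 + (981 - 1*(-17))) = (-196 + 2194)*(-3374 + (981 + 17)) = 1998*(-3374 + 998) = 1998*(-2376) = -4747248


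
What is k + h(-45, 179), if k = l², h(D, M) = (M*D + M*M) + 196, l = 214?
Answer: 69978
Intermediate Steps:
h(D, M) = 196 + M² + D*M (h(D, M) = (D*M + M²) + 196 = (M² + D*M) + 196 = 196 + M² + D*M)
k = 45796 (k = 214² = 45796)
k + h(-45, 179) = 45796 + (196 + 179² - 45*179) = 45796 + (196 + 32041 - 8055) = 45796 + 24182 = 69978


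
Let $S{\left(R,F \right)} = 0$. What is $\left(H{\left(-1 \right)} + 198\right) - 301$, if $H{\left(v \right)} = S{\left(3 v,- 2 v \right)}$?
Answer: $-103$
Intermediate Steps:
$H{\left(v \right)} = 0$
$\left(H{\left(-1 \right)} + 198\right) - 301 = \left(0 + 198\right) - 301 = 198 - 301 = -103$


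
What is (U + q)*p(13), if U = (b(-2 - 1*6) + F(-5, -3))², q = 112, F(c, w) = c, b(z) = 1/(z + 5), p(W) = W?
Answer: 16432/9 ≈ 1825.8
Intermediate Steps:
b(z) = 1/(5 + z)
U = 256/9 (U = (1/(5 + (-2 - 1*6)) - 5)² = (1/(5 + (-2 - 6)) - 5)² = (1/(5 - 8) - 5)² = (1/(-3) - 5)² = (-⅓ - 5)² = (-16/3)² = 256/9 ≈ 28.444)
(U + q)*p(13) = (256/9 + 112)*13 = (1264/9)*13 = 16432/9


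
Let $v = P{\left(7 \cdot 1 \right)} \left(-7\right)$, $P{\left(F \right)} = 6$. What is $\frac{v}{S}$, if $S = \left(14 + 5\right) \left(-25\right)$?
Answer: $\frac{42}{475} \approx 0.088421$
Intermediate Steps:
$S = -475$ ($S = 19 \left(-25\right) = -475$)
$v = -42$ ($v = 6 \left(-7\right) = -42$)
$\frac{v}{S} = - \frac{42}{-475} = \left(-42\right) \left(- \frac{1}{475}\right) = \frac{42}{475}$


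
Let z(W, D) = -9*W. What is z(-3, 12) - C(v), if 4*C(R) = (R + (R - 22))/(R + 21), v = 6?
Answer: 1463/54 ≈ 27.093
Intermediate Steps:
C(R) = (-22 + 2*R)/(4*(21 + R)) (C(R) = ((R + (R - 22))/(R + 21))/4 = ((R + (-22 + R))/(21 + R))/4 = ((-22 + 2*R)/(21 + R))/4 = (-22 + 2*R)/(4*(21 + R)))
z(-3, 12) - C(v) = -9*(-3) - (-11 + 6)/(2*(21 + 6)) = 27 - (-5)/(2*27) = 27 - 1*(-5/54) = 27 + 5/54 = 1463/54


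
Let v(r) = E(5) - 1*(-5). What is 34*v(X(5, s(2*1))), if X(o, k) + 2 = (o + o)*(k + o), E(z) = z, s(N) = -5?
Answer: 340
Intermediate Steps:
X(o, k) = -2 + 2*o*(k + o) (X(o, k) = -2 + (o + o)*(k + o) = -2 + (2*o)*(k + o) = -2 + 2*o*(k + o))
v(r) = 10 (v(r) = 5 - 1*(-5) = 5 + 5 = 10)
34*v(X(5, s(2*1))) = 34*10 = 340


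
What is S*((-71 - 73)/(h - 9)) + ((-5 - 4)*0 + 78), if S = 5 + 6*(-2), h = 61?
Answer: 1266/13 ≈ 97.385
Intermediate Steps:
S = -7 (S = 5 - 12 = -7)
S*((-71 - 73)/(h - 9)) + ((-5 - 4)*0 + 78) = -7*(-71 - 73)/(61 - 9) + ((-5 - 4)*0 + 78) = -(-1008)/52 + (-9*0 + 78) = -(-1008)/52 + (0 + 78) = -7*(-36/13) + 78 = 252/13 + 78 = 1266/13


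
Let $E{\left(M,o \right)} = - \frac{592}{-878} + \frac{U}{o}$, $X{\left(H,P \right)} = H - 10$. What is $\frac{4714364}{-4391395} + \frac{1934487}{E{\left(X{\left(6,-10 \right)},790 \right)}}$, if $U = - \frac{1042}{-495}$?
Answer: $\frac{729180372703284108059}{255158137656005} \approx 2.8578 \cdot 10^{6}$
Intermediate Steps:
$X{\left(H,P \right)} = -10 + H$ ($X{\left(H,P \right)} = H - 10 = -10 + H$)
$U = \frac{1042}{495}$ ($U = \left(-1042\right) \left(- \frac{1}{495}\right) = \frac{1042}{495} \approx 2.105$)
$E{\left(M,o \right)} = \frac{296}{439} + \frac{1042}{495 o}$ ($E{\left(M,o \right)} = - \frac{592}{-878} + \frac{1042}{495 o} = \left(-592\right) \left(- \frac{1}{878}\right) + \frac{1042}{495 o} = \frac{296}{439} + \frac{1042}{495 o}$)
$\frac{4714364}{-4391395} + \frac{1934487}{E{\left(X{\left(6,-10 \right)},790 \right)}} = \frac{4714364}{-4391395} + \frac{1934487}{\frac{2}{217305} \cdot \frac{1}{790} \left(228719 + 73260 \cdot 790\right)} = 4714364 \left(- \frac{1}{4391395}\right) + \frac{1934487}{\frac{2}{217305} \cdot \frac{1}{790} \left(228719 + 57875400\right)} = - \frac{4714364}{4391395} + \frac{1934487}{\frac{2}{217305} \cdot \frac{1}{790} \cdot 58104119} = - \frac{4714364}{4391395} + \frac{1934487}{\frac{58104119}{85835475}} = - \frac{4714364}{4391395} + 1934487 \cdot \frac{85835475}{58104119} = - \frac{4714364}{4391395} + \frac{166047610526325}{58104119} = \frac{729180372703284108059}{255158137656005}$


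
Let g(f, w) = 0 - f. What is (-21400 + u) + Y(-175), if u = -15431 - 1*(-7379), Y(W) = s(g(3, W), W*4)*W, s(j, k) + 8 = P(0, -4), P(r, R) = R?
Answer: -27352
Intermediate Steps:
g(f, w) = -f
s(j, k) = -12 (s(j, k) = -8 - 4 = -12)
Y(W) = -12*W
u = -8052 (u = -15431 + 7379 = -8052)
(-21400 + u) + Y(-175) = (-21400 - 8052) - 12*(-175) = -29452 + 2100 = -27352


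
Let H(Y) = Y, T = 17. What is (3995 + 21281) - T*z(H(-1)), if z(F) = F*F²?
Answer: 25293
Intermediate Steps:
z(F) = F³
(3995 + 21281) - T*z(H(-1)) = (3995 + 21281) - 17*(-1)³ = 25276 - 17*(-1) = 25276 - 1*(-17) = 25276 + 17 = 25293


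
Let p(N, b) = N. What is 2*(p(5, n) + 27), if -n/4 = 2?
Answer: 64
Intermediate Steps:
n = -8 (n = -4*2 = -8)
2*(p(5, n) + 27) = 2*(5 + 27) = 2*32 = 64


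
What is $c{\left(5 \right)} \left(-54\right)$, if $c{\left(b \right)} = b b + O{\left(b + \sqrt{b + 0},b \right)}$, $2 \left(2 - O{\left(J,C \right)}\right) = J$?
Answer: $-1323 + 27 \sqrt{5} \approx -1262.6$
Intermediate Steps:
$O{\left(J,C \right)} = 2 - \frac{J}{2}$
$c{\left(b \right)} = 2 + b^{2} - \frac{b}{2} - \frac{\sqrt{b}}{2}$ ($c{\left(b \right)} = b b - \left(-2 + \frac{b + \sqrt{b + 0}}{2}\right) = b^{2} - \left(-2 + \frac{b + \sqrt{b}}{2}\right) = b^{2} - \left(-2 + \frac{b}{2} + \frac{\sqrt{b}}{2}\right) = 2 + b^{2} - \frac{b}{2} - \frac{\sqrt{b}}{2}$)
$c{\left(5 \right)} \left(-54\right) = \left(2 + 5^{2} - \frac{5}{2} - \frac{\sqrt{5}}{2}\right) \left(-54\right) = \left(2 + 25 - \frac{5}{2} - \frac{\sqrt{5}}{2}\right) \left(-54\right) = \left(\frac{49}{2} - \frac{\sqrt{5}}{2}\right) \left(-54\right) = -1323 + 27 \sqrt{5}$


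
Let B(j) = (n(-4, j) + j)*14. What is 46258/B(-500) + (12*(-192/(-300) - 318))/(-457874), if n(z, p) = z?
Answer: -132209149913/20192243400 ≈ -6.5475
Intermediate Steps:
B(j) = -56 + 14*j (B(j) = (-4 + j)*14 = -56 + 14*j)
46258/B(-500) + (12*(-192/(-300) - 318))/(-457874) = 46258/(-56 + 14*(-500)) + (12*(-192/(-300) - 318))/(-457874) = 46258/(-56 - 7000) + (12*(-192*(-1/300) - 318))*(-1/457874) = 46258/(-7056) + (12*(16/25 - 318))*(-1/457874) = 46258*(-1/7056) + (12*(-7934/25))*(-1/457874) = -23129/3528 - 95208/25*(-1/457874) = -23129/3528 + 47604/5723425 = -132209149913/20192243400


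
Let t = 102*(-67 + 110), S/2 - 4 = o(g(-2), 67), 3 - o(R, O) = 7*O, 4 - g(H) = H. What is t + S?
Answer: 3462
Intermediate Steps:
g(H) = 4 - H
o(R, O) = 3 - 7*O
S = -924 (S = 8 + 2*(3 - 7*67) = 8 + 2*(3 - 469) = 8 + 2*(-466) = 8 - 932 = -924)
t = 4386 (t = 102*43 = 4386)
t + S = 4386 - 924 = 3462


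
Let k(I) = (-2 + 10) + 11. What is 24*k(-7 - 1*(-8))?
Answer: 456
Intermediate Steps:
k(I) = 19 (k(I) = 8 + 11 = 19)
24*k(-7 - 1*(-8)) = 24*19 = 456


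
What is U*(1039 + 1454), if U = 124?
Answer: 309132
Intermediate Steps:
U*(1039 + 1454) = 124*(1039 + 1454) = 124*2493 = 309132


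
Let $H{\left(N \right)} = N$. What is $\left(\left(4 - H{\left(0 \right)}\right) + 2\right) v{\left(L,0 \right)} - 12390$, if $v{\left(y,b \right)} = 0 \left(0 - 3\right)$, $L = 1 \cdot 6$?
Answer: $-12390$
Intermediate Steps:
$L = 6$
$v{\left(y,b \right)} = 0$ ($v{\left(y,b \right)} = 0 \left(-3\right) = 0$)
$\left(\left(4 - H{\left(0 \right)}\right) + 2\right) v{\left(L,0 \right)} - 12390 = \left(\left(4 - 0\right) + 2\right) 0 - 12390 = \left(\left(4 + 0\right) + 2\right) 0 - 12390 = \left(4 + 2\right) 0 - 12390 = 6 \cdot 0 - 12390 = 0 - 12390 = -12390$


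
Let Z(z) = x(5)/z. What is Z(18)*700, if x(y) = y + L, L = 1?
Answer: 700/3 ≈ 233.33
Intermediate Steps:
x(y) = 1 + y (x(y) = y + 1 = 1 + y)
Z(z) = 6/z (Z(z) = (1 + 5)/z = 6/z)
Z(18)*700 = (6/18)*700 = (6*(1/18))*700 = (⅓)*700 = 700/3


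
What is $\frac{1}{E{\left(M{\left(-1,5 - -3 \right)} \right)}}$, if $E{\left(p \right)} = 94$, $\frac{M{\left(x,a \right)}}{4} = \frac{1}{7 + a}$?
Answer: $\frac{1}{94} \approx 0.010638$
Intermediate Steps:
$M{\left(x,a \right)} = \frac{4}{7 + a}$
$\frac{1}{E{\left(M{\left(-1,5 - -3 \right)} \right)}} = \frac{1}{94}$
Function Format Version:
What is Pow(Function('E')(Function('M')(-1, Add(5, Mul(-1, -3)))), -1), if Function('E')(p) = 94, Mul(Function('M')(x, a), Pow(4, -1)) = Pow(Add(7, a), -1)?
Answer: Rational(1, 94) ≈ 0.010638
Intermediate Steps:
Function('M')(x, a) = Mul(4, Pow(Add(7, a), -1))
Pow(Function('E')(Function('M')(-1, Add(5, Mul(-1, -3)))), -1) = Pow(94, -1) = Rational(1, 94)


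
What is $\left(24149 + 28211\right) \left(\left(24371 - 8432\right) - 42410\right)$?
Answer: $-1386021560$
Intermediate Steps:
$\left(24149 + 28211\right) \left(\left(24371 - 8432\right) - 42410\right) = 52360 \left(\left(24371 - 8432\right) - 42410\right) = 52360 \left(15939 - 42410\right) = 52360 \left(-26471\right) = -1386021560$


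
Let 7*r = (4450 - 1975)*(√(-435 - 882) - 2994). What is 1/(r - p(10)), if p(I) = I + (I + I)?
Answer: -3458168/3661433518515 - 77*I*√1317/244095567901 ≈ -9.4448e-7 - 1.1448e-8*I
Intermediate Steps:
p(I) = 3*I (p(I) = I + 2*I = 3*I)
r = -7410150/7 + 2475*I*√1317/7 (r = ((4450 - 1975)*(√(-435 - 882) - 2994))/7 = (2475*(√(-1317) - 2994))/7 = (2475*(I*√1317 - 2994))/7 = (2475*(-2994 + I*√1317))/7 = (-7410150 + 2475*I*√1317)/7 = -7410150/7 + 2475*I*√1317/7 ≈ -1.0586e+6 + 12831.0*I)
1/(r - p(10)) = 1/((-7410150/7 + 2475*I*√1317/7) - 3*10) = 1/((-7410150/7 + 2475*I*√1317/7) - 1*30) = 1/((-7410150/7 + 2475*I*√1317/7) - 30) = 1/(-7410360/7 + 2475*I*√1317/7)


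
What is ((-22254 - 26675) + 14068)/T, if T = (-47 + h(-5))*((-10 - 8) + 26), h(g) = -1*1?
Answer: 34861/384 ≈ 90.784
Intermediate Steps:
h(g) = -1
T = -384 (T = (-47 - 1)*((-10 - 8) + 26) = -48*(-18 + 26) = -48*8 = -384)
((-22254 - 26675) + 14068)/T = ((-22254 - 26675) + 14068)/(-384) = (-48929 + 14068)*(-1/384) = -34861*(-1/384) = 34861/384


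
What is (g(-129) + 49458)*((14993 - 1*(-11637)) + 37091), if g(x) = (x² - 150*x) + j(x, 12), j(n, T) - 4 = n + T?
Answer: 5437695256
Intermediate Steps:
j(n, T) = 4 + T + n (j(n, T) = 4 + (n + T) = 4 + (T + n) = 4 + T + n)
g(x) = 16 + x² - 149*x (g(x) = (x² - 150*x) + (4 + 12 + x) = (x² - 150*x) + (16 + x) = 16 + x² - 149*x)
(g(-129) + 49458)*((14993 - 1*(-11637)) + 37091) = ((16 + (-129)² - 149*(-129)) + 49458)*((14993 - 1*(-11637)) + 37091) = ((16 + 16641 + 19221) + 49458)*((14993 + 11637) + 37091) = (35878 + 49458)*(26630 + 37091) = 85336*63721 = 5437695256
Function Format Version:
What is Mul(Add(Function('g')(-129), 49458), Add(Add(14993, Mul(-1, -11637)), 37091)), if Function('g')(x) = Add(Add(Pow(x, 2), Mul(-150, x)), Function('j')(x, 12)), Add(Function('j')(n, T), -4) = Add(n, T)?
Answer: 5437695256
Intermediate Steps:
Function('j')(n, T) = Add(4, T, n) (Function('j')(n, T) = Add(4, Add(n, T)) = Add(4, Add(T, n)) = Add(4, T, n))
Function('g')(x) = Add(16, Pow(x, 2), Mul(-149, x)) (Function('g')(x) = Add(Add(Pow(x, 2), Mul(-150, x)), Add(4, 12, x)) = Add(Add(Pow(x, 2), Mul(-150, x)), Add(16, x)) = Add(16, Pow(x, 2), Mul(-149, x)))
Mul(Add(Function('g')(-129), 49458), Add(Add(14993, Mul(-1, -11637)), 37091)) = Mul(Add(Add(16, Pow(-129, 2), Mul(-149, -129)), 49458), Add(Add(14993, Mul(-1, -11637)), 37091)) = Mul(Add(Add(16, 16641, 19221), 49458), Add(Add(14993, 11637), 37091)) = Mul(Add(35878, 49458), Add(26630, 37091)) = Mul(85336, 63721) = 5437695256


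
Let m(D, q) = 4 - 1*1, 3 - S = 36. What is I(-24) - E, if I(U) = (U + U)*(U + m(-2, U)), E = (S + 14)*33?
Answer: 1635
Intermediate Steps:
S = -33 (S = 3 - 1*36 = 3 - 36 = -33)
m(D, q) = 3 (m(D, q) = 4 - 1 = 3)
E = -627 (E = (-33 + 14)*33 = -19*33 = -627)
I(U) = 2*U*(3 + U) (I(U) = (U + U)*(U + 3) = (2*U)*(3 + U) = 2*U*(3 + U))
I(-24) - E = 2*(-24)*(3 - 24) - 1*(-627) = 2*(-24)*(-21) + 627 = 1008 + 627 = 1635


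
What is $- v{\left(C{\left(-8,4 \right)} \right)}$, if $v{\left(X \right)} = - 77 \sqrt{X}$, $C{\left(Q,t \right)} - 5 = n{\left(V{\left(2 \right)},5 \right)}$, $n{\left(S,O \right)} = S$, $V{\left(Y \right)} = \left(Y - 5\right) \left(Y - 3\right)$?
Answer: $154 \sqrt{2} \approx 217.79$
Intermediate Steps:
$V{\left(Y \right)} = \left(-5 + Y\right) \left(-3 + Y\right)$
$C{\left(Q,t \right)} = 8$ ($C{\left(Q,t \right)} = 5 + \left(15 + 2^{2} - 16\right) = 5 + \left(15 + 4 - 16\right) = 5 + 3 = 8$)
$- v{\left(C{\left(-8,4 \right)} \right)} = - \left(-77\right) \sqrt{8} = - \left(-77\right) 2 \sqrt{2} = - \left(-154\right) \sqrt{2} = 154 \sqrt{2}$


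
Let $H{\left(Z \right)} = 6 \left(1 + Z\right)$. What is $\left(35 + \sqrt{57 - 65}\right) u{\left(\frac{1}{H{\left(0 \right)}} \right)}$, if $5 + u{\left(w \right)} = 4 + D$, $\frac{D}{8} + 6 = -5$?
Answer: $-3115 - 178 i \sqrt{2} \approx -3115.0 - 251.73 i$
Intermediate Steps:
$D = -88$ ($D = -48 + 8 \left(-5\right) = -48 - 40 = -88$)
$H{\left(Z \right)} = 6 + 6 Z$
$u{\left(w \right)} = -89$ ($u{\left(w \right)} = -5 + \left(4 - 88\right) = -5 - 84 = -89$)
$\left(35 + \sqrt{57 - 65}\right) u{\left(\frac{1}{H{\left(0 \right)}} \right)} = \left(35 + \sqrt{57 - 65}\right) \left(-89\right) = \left(35 + \sqrt{-8}\right) \left(-89\right) = \left(35 + 2 i \sqrt{2}\right) \left(-89\right) = -3115 - 178 i \sqrt{2}$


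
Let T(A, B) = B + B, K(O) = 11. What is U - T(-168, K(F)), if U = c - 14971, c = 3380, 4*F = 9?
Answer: -11613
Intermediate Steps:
F = 9/4 (F = (¼)*9 = 9/4 ≈ 2.2500)
T(A, B) = 2*B
U = -11591 (U = 3380 - 14971 = -11591)
U - T(-168, K(F)) = -11591 - 2*11 = -11591 - 1*22 = -11591 - 22 = -11613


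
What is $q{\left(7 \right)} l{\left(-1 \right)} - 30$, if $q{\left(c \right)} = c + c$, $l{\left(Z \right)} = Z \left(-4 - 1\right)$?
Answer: $40$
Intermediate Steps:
$l{\left(Z \right)} = - 5 Z$ ($l{\left(Z \right)} = Z \left(-5\right) = - 5 Z$)
$q{\left(c \right)} = 2 c$
$q{\left(7 \right)} l{\left(-1 \right)} - 30 = 2 \cdot 7 \left(\left(-5\right) \left(-1\right)\right) - 30 = 14 \cdot 5 - 30 = 70 - 30 = 40$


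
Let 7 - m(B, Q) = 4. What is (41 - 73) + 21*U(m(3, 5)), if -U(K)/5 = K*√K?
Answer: -32 - 315*√3 ≈ -577.60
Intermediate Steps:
m(B, Q) = 3 (m(B, Q) = 7 - 1*4 = 7 - 4 = 3)
U(K) = -5*K^(3/2) (U(K) = -5*K*√K = -5*K^(3/2))
(41 - 73) + 21*U(m(3, 5)) = (41 - 73) + 21*(-15*√3) = -32 + 21*(-15*√3) = -32 - 315*√3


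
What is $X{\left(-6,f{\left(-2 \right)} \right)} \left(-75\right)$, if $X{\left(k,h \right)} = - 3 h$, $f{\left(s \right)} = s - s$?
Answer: $0$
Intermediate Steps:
$f{\left(s \right)} = 0$
$X{\left(-6,f{\left(-2 \right)} \right)} \left(-75\right) = \left(-3\right) 0 \left(-75\right) = 0 \left(-75\right) = 0$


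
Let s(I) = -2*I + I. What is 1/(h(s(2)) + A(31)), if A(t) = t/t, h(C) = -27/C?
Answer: 2/29 ≈ 0.068966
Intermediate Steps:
s(I) = -I
A(t) = 1
1/(h(s(2)) + A(31)) = 1/(-27/((-1*2)) + 1) = 1/(-27/(-2) + 1) = 1/(-27*(-½) + 1) = 1/(27/2 + 1) = 1/(29/2) = 2/29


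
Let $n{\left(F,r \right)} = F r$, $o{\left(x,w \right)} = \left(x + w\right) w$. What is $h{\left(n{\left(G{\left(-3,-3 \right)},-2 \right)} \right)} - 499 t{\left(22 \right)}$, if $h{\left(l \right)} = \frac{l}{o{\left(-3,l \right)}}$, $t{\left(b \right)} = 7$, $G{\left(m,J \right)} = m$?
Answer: $- \frac{10478}{3} \approx -3492.7$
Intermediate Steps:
$o{\left(x,w \right)} = w \left(w + x\right)$ ($o{\left(x,w \right)} = \left(w + x\right) w = w \left(w + x\right)$)
$h{\left(l \right)} = \frac{1}{-3 + l}$ ($h{\left(l \right)} = \frac{l}{l \left(l - 3\right)} = \frac{l}{l \left(-3 + l\right)} = l \frac{1}{l \left(-3 + l\right)} = \frac{1}{-3 + l}$)
$h{\left(n{\left(G{\left(-3,-3 \right)},-2 \right)} \right)} - 499 t{\left(22 \right)} = \frac{1}{-3 - -6} - 3493 = \frac{1}{-3 + 6} - 3493 = \frac{1}{3} - 3493 = - \frac{10478}{3}$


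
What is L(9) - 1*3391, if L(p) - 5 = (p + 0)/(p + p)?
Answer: -6771/2 ≈ -3385.5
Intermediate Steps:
L(p) = 11/2 (L(p) = 5 + (p + 0)/(p + p) = 5 + p/((2*p)) = 5 + p*(1/(2*p)) = 5 + 1/2 = 11/2)
L(9) - 1*3391 = 11/2 - 1*3391 = 11/2 - 3391 = -6771/2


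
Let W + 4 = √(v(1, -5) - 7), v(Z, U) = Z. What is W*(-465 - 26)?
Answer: 1964 - 491*I*√6 ≈ 1964.0 - 1202.7*I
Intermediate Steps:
W = -4 + I*√6 (W = -4 + √(1 - 7) = -4 + √(-6) = -4 + I*√6 ≈ -4.0 + 2.4495*I)
W*(-465 - 26) = (-4 + I*√6)*(-465 - 26) = (-4 + I*√6)*(-491) = 1964 - 491*I*√6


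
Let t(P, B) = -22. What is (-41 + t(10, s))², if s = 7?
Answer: 3969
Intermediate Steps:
(-41 + t(10, s))² = (-41 - 22)² = (-63)² = 3969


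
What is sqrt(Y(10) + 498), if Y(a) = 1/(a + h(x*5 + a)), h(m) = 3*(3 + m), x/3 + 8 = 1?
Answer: sqrt(35236222)/266 ≈ 22.316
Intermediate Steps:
x = -21 (x = -24 + 3*1 = -24 + 3 = -21)
h(m) = 9 + 3*m
Y(a) = 1/(-306 + 4*a) (Y(a) = 1/(a + (9 + 3*(-21*5 + a))) = 1/(a + (9 + 3*(-105 + a))) = 1/(a + (9 + (-315 + 3*a))) = 1/(a + (-306 + 3*a)) = 1/(-306 + 4*a))
sqrt(Y(10) + 498) = sqrt(1/(2*(-153 + 2*10)) + 498) = sqrt(1/(2*(-153 + 20)) + 498) = sqrt((1/2)/(-133) + 498) = sqrt((1/2)*(-1/133) + 498) = sqrt(-1/266 + 498) = sqrt(132467/266) = sqrt(35236222)/266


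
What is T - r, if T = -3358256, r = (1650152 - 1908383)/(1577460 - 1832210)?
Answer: -855515974231/254750 ≈ -3.3583e+6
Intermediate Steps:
r = 258231/254750 (r = -258231/(-254750) = -258231*(-1/254750) = 258231/254750 ≈ 1.0137)
T - r = -3358256 - 1*258231/254750 = -3358256 - 258231/254750 = -855515974231/254750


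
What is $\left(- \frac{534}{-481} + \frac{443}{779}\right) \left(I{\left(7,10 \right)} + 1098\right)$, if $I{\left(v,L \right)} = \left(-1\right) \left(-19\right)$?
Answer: $\frac{702670073}{374699} \approx 1875.3$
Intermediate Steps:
$I{\left(v,L \right)} = 19$
$\left(- \frac{534}{-481} + \frac{443}{779}\right) \left(I{\left(7,10 \right)} + 1098\right) = \left(- \frac{534}{-481} + \frac{443}{779}\right) \left(19 + 1098\right) = \left(\left(-534\right) \left(- \frac{1}{481}\right) + 443 \cdot \frac{1}{779}\right) 1117 = \left(\frac{534}{481} + \frac{443}{779}\right) 1117 = \frac{629069}{374699} \cdot 1117 = \frac{702670073}{374699}$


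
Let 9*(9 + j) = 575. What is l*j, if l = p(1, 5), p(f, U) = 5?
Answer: 2470/9 ≈ 274.44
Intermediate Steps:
l = 5
j = 494/9 (j = -9 + (⅑)*575 = -9 + 575/9 = 494/9 ≈ 54.889)
l*j = 5*(494/9) = 2470/9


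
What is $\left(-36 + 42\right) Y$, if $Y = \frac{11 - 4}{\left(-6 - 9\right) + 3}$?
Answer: $- \frac{7}{2} \approx -3.5$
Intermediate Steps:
$Y = - \frac{7}{12}$ ($Y = \frac{7}{-15 + 3} = \frac{7}{-12} = 7 \left(- \frac{1}{12}\right) = - \frac{7}{12} \approx -0.58333$)
$\left(-36 + 42\right) Y = \left(-36 + 42\right) \left(- \frac{7}{12}\right) = 6 \left(- \frac{7}{12}\right) = - \frac{7}{2}$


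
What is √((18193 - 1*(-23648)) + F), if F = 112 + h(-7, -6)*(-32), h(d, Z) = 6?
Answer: √41761 ≈ 204.35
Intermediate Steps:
F = -80 (F = 112 + 6*(-32) = 112 - 192 = -80)
√((18193 - 1*(-23648)) + F) = √((18193 - 1*(-23648)) - 80) = √((18193 + 23648) - 80) = √(41841 - 80) = √41761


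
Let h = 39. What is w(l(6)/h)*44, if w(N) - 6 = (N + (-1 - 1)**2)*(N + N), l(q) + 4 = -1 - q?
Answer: 261184/1521 ≈ 171.72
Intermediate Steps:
l(q) = -5 - q (l(q) = -4 + (-1 - q) = -5 - q)
w(N) = 6 + 2*N*(4 + N) (w(N) = 6 + (N + (-1 - 1)**2)*(N + N) = 6 + (N + (-2)**2)*(2*N) = 6 + (N + 4)*(2*N) = 6 + (4 + N)*(2*N) = 6 + 2*N*(4 + N))
w(l(6)/h)*44 = (6 + 2*((-5 - 1*6)/39)**2 + 8*((-5 - 1*6)/39))*44 = (6 + 2*((-5 - 6)*(1/39))**2 + 8*((-5 - 6)*(1/39)))*44 = (6 + 2*(-11*1/39)**2 + 8*(-11*1/39))*44 = (6 + 2*(-11/39)**2 + 8*(-11/39))*44 = (6 + 2*(121/1521) - 88/39)*44 = (6 + 242/1521 - 88/39)*44 = (5936/1521)*44 = 261184/1521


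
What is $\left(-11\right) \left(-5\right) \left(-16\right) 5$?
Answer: $-4400$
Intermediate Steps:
$\left(-11\right) \left(-5\right) \left(-16\right) 5 = 55 \left(-16\right) 5 = \left(-880\right) 5 = -4400$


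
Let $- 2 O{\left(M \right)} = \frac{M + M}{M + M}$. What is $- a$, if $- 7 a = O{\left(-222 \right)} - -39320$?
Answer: $\frac{78639}{14} \approx 5617.1$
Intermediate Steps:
$O{\left(M \right)} = - \frac{1}{2}$ ($O{\left(M \right)} = - \frac{\left(M + M\right) \frac{1}{M + M}}{2} = - \frac{2 M \frac{1}{2 M}}{2} = \left(- \frac{1}{2}\right) 1 = - \frac{1}{2}$)
$a = - \frac{78639}{14}$ ($a = - \frac{- \frac{1}{2} - -39320}{7} = - \frac{- \frac{1}{2} + 39320}{7} = \left(- \frac{1}{7}\right) \frac{78639}{2} = - \frac{78639}{14} \approx -5617.1$)
$- a = \left(-1\right) \left(- \frac{78639}{14}\right) = \frac{78639}{14}$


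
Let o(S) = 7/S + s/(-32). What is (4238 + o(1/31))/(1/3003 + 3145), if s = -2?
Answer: 214056843/151110976 ≈ 1.4166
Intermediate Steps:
o(S) = 1/16 + 7/S (o(S) = 7/S - 2/(-32) = 7/S - 2*(-1/32) = 7/S + 1/16 = 1/16 + 7/S)
(4238 + o(1/31))/(1/3003 + 3145) = (4238 + (112 + 1/31)/(16*(1/31)))/(1/3003 + 3145) = (4238 + (1/16)*31*(3473/31))/(9444436/3003) = (4238 + 3473/16)*(3003/9444436) = (71281/16)*(3003/9444436) = 214056843/151110976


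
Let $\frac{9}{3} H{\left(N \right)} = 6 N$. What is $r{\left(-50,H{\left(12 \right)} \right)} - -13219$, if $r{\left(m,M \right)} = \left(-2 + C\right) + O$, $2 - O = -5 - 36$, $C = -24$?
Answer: $13236$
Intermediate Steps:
$O = 43$ ($O = 2 - \left(-5 - 36\right) = 2 - -41 = 2 + 41 = 43$)
$H{\left(N \right)} = 2 N$ ($H{\left(N \right)} = \frac{6 N}{3} = 2 N$)
$r{\left(m,M \right)} = 17$ ($r{\left(m,M \right)} = \left(-2 - 24\right) + 43 = -26 + 43 = 17$)
$r{\left(-50,H{\left(12 \right)} \right)} - -13219 = 17 - -13219 = 17 + 13219 = 13236$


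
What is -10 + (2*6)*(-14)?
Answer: -178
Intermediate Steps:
-10 + (2*6)*(-14) = -10 + 12*(-14) = -10 - 168 = -178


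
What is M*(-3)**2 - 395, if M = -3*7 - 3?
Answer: -611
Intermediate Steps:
M = -24 (M = -21 - 3 = -24)
M*(-3)**2 - 395 = -24*(-3)**2 - 395 = -24*9 - 395 = -216 - 395 = -611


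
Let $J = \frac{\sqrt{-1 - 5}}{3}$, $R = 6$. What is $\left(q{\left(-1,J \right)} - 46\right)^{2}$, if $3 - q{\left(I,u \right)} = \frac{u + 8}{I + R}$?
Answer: $\frac{\left(669 + i \sqrt{6}\right)^{2}}{225} \approx 1989.1 + 14.566 i$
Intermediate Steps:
$J = \frac{i \sqrt{6}}{3}$ ($J = \sqrt{-6} \cdot \frac{1}{3} = i \sqrt{6} \cdot \frac{1}{3} = \frac{i \sqrt{6}}{3} \approx 0.8165 i$)
$q{\left(I,u \right)} = 3 - \frac{8 + u}{6 + I}$ ($q{\left(I,u \right)} = 3 - \frac{u + 8}{I + 6} = 3 - \frac{8 + u}{6 + I}$)
$\left(q{\left(-1,J \right)} - 46\right)^{2} = \left(\frac{10 - \frac{i \sqrt{6}}{3} + 3 \left(-1\right)}{6 - 1} - 46\right)^{2} = \left(\frac{10 - \frac{i \sqrt{6}}{3} - 3}{5} - 46\right)^{2} = \left(\frac{7 - \frac{i \sqrt{6}}{3}}{5} - 46\right)^{2} = \left(\left(\frac{7}{5} - \frac{i \sqrt{6}}{15}\right) - 46\right)^{2} = \left(- \frac{223}{5} - \frac{i \sqrt{6}}{15}\right)^{2}$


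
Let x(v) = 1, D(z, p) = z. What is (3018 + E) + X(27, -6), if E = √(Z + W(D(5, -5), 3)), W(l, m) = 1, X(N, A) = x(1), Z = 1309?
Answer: 3019 + √1310 ≈ 3055.2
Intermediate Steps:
X(N, A) = 1
E = √1310 (E = √(1309 + 1) = √1310 ≈ 36.194)
(3018 + E) + X(27, -6) = (3018 + √1310) + 1 = 3019 + √1310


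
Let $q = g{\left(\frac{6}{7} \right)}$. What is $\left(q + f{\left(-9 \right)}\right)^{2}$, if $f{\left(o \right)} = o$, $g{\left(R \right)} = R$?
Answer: $\frac{3249}{49} \approx 66.306$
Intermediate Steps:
$q = \frac{6}{7} \approx 0.85714$
$\left(q + f{\left(-9 \right)}\right)^{2} = \left(\frac{6}{7} - 9\right)^{2} = \left(- \frac{57}{7}\right)^{2} = \frac{3249}{49}$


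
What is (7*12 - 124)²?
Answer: 1600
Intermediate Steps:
(7*12 - 124)² = (84 - 124)² = (-40)² = 1600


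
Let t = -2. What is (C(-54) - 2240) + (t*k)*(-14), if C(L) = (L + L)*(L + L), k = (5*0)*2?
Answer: 9424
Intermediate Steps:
k = 0 (k = 0*2 = 0)
C(L) = 4*L² (C(L) = (2*L)*(2*L) = 4*L²)
(C(-54) - 2240) + (t*k)*(-14) = (4*(-54)² - 2240) - 2*0*(-14) = (4*2916 - 2240) + 0*(-14) = (11664 - 2240) + 0 = 9424 + 0 = 9424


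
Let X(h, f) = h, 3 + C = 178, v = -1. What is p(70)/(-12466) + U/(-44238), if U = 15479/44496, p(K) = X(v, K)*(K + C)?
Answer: 241034240273/12269124761184 ≈ 0.019646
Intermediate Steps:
C = 175 (C = -3 + 178 = 175)
p(K) = -175 - K (p(K) = -(K + 175) = -(175 + K) = -175 - K)
U = 15479/44496 (U = 15479*(1/44496) = 15479/44496 ≈ 0.34787)
p(70)/(-12466) + U/(-44238) = (-175 - 1*70)/(-12466) + (15479/44496)/(-44238) = (-175 - 70)*(-1/12466) + (15479/44496)*(-1/44238) = -245*(-1/12466) - 15479/1968414048 = 245/12466 - 15479/1968414048 = 241034240273/12269124761184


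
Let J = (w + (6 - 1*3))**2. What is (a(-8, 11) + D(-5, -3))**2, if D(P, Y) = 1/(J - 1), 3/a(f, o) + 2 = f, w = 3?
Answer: 361/4900 ≈ 0.073673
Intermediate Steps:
a(f, o) = 3/(-2 + f)
J = 36 (J = (3 + (6 - 1*3))**2 = (3 + (6 - 3))**2 = (3 + 3)**2 = 6**2 = 36)
D(P, Y) = 1/35 (D(P, Y) = 1/(36 - 1) = 1/35)
(a(-8, 11) + D(-5, -3))**2 = (3/(-2 - 8) + 1/35)**2 = (3/(-10) + 1/35)**2 = (3*(-1/10) + 1/35)**2 = (-3/10 + 1/35)**2 = (-19/70)**2 = 361/4900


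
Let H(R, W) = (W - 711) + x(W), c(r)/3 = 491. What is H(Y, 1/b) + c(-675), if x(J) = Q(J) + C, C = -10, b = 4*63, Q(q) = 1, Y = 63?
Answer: 189757/252 ≈ 753.00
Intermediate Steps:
c(r) = 1473 (c(r) = 3*491 = 1473)
b = 252
x(J) = -9 (x(J) = 1 - 10 = -9)
H(R, W) = -720 + W (H(R, W) = (W - 711) - 9 = (-711 + W) - 9 = -720 + W)
H(Y, 1/b) + c(-675) = (-720 + 1/252) + 1473 = -181439/252 + 1473 = 189757/252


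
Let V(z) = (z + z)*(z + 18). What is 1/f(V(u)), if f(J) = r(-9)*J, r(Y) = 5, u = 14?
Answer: 1/4480 ≈ 0.00022321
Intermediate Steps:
V(z) = 2*z*(18 + z) (V(z) = (2*z)*(18 + z) = 2*z*(18 + z))
f(J) = 5*J
1/f(V(u)) = 1/(5*(2*14*(18 + 14))) = 1/(5*(2*14*32)) = 1/(5*896) = 1/4480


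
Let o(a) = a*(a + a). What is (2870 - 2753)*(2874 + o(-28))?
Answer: 519714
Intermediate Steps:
o(a) = 2*a² (o(a) = a*(2*a) = 2*a²)
(2870 - 2753)*(2874 + o(-28)) = (2870 - 2753)*(2874 + 2*(-28)²) = 117*(2874 + 2*784) = 117*(2874 + 1568) = 117*4442 = 519714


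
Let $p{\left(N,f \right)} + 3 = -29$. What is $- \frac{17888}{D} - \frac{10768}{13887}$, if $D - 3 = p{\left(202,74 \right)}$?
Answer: $\frac{248098384}{402723} \approx 616.05$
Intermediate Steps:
$p{\left(N,f \right)} = -32$ ($p{\left(N,f \right)} = -3 - 29 = -32$)
$D = -29$ ($D = 3 - 32 = -29$)
$- \frac{17888}{D} - \frac{10768}{13887} = - \frac{17888}{-29} - \frac{10768}{13887} = \left(-17888\right) \left(- \frac{1}{29}\right) - \frac{10768}{13887} = \frac{17888}{29} - \frac{10768}{13887} = \frac{248098384}{402723}$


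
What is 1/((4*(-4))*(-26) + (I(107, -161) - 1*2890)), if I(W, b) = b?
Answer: -1/2635 ≈ -0.00037951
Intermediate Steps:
1/((4*(-4))*(-26) + (I(107, -161) - 1*2890)) = 1/((4*(-4))*(-26) + (-161 - 1*2890)) = 1/(-16*(-26) + (-161 - 2890)) = 1/(416 - 3051) = 1/(-2635) = -1/2635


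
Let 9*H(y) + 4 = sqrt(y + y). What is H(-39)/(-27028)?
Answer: 1/60813 - I*sqrt(78)/243252 ≈ 1.6444e-5 - 3.6307e-5*I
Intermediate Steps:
H(y) = -4/9 + sqrt(2)*sqrt(y)/9 (H(y) = -4/9 + sqrt(y + y)/9 = -4/9 + sqrt(2*y)/9 = -4/9 + (sqrt(2)*sqrt(y))/9 = -4/9 + sqrt(2)*sqrt(y)/9)
H(-39)/(-27028) = (-4/9 + sqrt(2)*sqrt(-39)/9)/(-27028) = (-4/9 + sqrt(2)*(I*sqrt(39))/9)*(-1/27028) = (-4/9 + I*sqrt(78)/9)*(-1/27028) = 1/60813 - I*sqrt(78)/243252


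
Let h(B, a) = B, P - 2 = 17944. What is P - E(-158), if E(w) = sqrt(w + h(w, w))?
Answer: 17946 - 2*I*sqrt(79) ≈ 17946.0 - 17.776*I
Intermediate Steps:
P = 17946 (P = 2 + 17944 = 17946)
E(w) = sqrt(2)*sqrt(w) (E(w) = sqrt(w + w) = sqrt(2*w) = sqrt(2)*sqrt(w))
P - E(-158) = 17946 - sqrt(2)*sqrt(-158) = 17946 - sqrt(2)*I*sqrt(158) = 17946 - 2*I*sqrt(79)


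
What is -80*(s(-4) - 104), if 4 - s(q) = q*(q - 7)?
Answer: 11520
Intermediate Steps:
s(q) = 4 - q*(-7 + q) (s(q) = 4 - q*(q - 7) = 4 - q*(-7 + q))
-80*(s(-4) - 104) = -80*((4 - 1*(-4)² + 7*(-4)) - 104) = -80*((4 - 1*16 - 28) - 104) = -80*((4 - 16 - 28) - 104) = -80*(-40 - 104) = -80*(-144) = 11520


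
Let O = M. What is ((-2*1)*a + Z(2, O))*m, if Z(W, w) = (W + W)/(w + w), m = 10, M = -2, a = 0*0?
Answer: -10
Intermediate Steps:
a = 0
O = -2
Z(W, w) = W/w (Z(W, w) = (2*W)/((2*w)) = (2*W)*(1/(2*w)) = W/w)
((-2*1)*a + Z(2, O))*m = (-2*1*0 + 2/(-2))*10 = (-2*0 + 2*(-½))*10 = (0 - 1)*10 = -1*10 = -10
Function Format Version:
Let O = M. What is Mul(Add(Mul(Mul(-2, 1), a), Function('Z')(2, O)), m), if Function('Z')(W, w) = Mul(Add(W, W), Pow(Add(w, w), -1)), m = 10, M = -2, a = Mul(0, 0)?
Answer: -10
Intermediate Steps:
a = 0
O = -2
Function('Z')(W, w) = Mul(W, Pow(w, -1)) (Function('Z')(W, w) = Mul(Mul(2, W), Pow(Mul(2, w), -1)) = Mul(Mul(2, W), Mul(Rational(1, 2), Pow(w, -1))) = Mul(W, Pow(w, -1)))
Mul(Add(Mul(Mul(-2, 1), a), Function('Z')(2, O)), m) = Mul(Add(Mul(Mul(-2, 1), 0), Mul(2, Pow(-2, -1))), 10) = Mul(Add(Mul(-2, 0), Mul(2, Rational(-1, 2))), 10) = Mul(Add(0, -1), 10) = Mul(-1, 10) = -10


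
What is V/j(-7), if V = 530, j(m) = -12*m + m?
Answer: 530/77 ≈ 6.8831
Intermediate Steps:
j(m) = -11*m
V/j(-7) = 530/((-11*(-7))) = 530/77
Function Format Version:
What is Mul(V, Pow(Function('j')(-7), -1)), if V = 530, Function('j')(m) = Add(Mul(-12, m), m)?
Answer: Rational(530, 77) ≈ 6.8831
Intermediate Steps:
Function('j')(m) = Mul(-11, m)
Mul(V, Pow(Function('j')(-7), -1)) = Mul(530, Pow(Mul(-11, -7), -1)) = Mul(530, Pow(77, -1)) = Mul(530, Rational(1, 77)) = Rational(530, 77)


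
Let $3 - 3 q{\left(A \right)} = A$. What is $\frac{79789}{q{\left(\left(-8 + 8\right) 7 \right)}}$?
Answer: $79789$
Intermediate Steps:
$q{\left(A \right)} = 1 - \frac{A}{3}$
$\frac{79789}{q{\left(\left(-8 + 8\right) 7 \right)}} = \frac{79789}{1 - \frac{\left(-8 + 8\right) 7}{3}} = \frac{79789}{1 - \frac{0 \cdot 7}{3}} = \frac{79789}{1 - 0} = \frac{79789}{1 + 0} = \frac{79789}{1} = 79789 \cdot 1 = 79789$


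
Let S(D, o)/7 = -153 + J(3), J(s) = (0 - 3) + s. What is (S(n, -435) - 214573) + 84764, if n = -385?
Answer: -130880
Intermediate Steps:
J(s) = -3 + s
S(D, o) = -1071 (S(D, o) = 7*(-153 + (-3 + 3)) = 7*(-153 + 0) = 7*(-153) = -1071)
(S(n, -435) - 214573) + 84764 = (-1071 - 214573) + 84764 = -215644 + 84764 = -130880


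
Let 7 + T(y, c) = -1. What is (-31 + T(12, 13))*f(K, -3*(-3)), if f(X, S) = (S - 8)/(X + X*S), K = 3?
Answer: -13/10 ≈ -1.3000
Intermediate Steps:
T(y, c) = -8 (T(y, c) = -7 - 1 = -8)
f(X, S) = (-8 + S)/(X + S*X)
(-31 + T(12, 13))*f(K, -3*(-3)) = (-31 - 8)*((-8 - 3*(-3))/(3*(1 - 3*(-3)))) = -13*(-8 + 9)/(1 + 9) = -13/10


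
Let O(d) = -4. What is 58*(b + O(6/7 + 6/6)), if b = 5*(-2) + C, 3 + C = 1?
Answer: -928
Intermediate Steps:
C = -2 (C = -3 + 1 = -2)
b = -12 (b = 5*(-2) - 2 = -10 - 2 = -12)
58*(b + O(6/7 + 6/6)) = 58*(-12 - 4) = 58*(-16) = -928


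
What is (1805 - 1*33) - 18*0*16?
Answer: 1772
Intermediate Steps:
(1805 - 1*33) - 18*0*16 = (1805 - 33) - 0*16 = 1772 - 1*0 = 1772 + 0 = 1772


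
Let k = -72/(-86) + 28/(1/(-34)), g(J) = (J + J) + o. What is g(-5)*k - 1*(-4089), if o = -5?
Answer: 789327/43 ≈ 18356.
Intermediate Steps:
g(J) = -5 + 2*J (g(J) = (J + J) - 5 = 2*J - 5 = -5 + 2*J)
k = -40900/43 (k = -72*(-1/86) + 28/(-1/34) = 36/43 + 28*(-34) = 36/43 - 952 = -40900/43 ≈ -951.16)
g(-5)*k - 1*(-4089) = (-5 + 2*(-5))*(-40900/43) - 1*(-4089) = (-5 - 10)*(-40900/43) + 4089 = -15*(-40900/43) + 4089 = 613500/43 + 4089 = 789327/43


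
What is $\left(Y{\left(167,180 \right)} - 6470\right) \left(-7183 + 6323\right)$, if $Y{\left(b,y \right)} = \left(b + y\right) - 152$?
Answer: $5396500$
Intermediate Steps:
$Y{\left(b,y \right)} = -152 + b + y$
$\left(Y{\left(167,180 \right)} - 6470\right) \left(-7183 + 6323\right) = \left(\left(-152 + 167 + 180\right) - 6470\right) \left(-7183 + 6323\right) = \left(195 - 6470\right) \left(-860\right) = \left(-6275\right) \left(-860\right) = 5396500$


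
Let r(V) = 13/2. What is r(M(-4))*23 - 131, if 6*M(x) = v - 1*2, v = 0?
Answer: 37/2 ≈ 18.500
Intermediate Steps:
M(x) = -1/3 (M(x) = (0 - 1*2)/6 = (0 - 2)/6 = (1/6)*(-2) = -1/3)
r(V) = 13/2 (r(V) = 13*(1/2) = 13/2)
r(M(-4))*23 - 131 = (13/2)*23 - 131 = 299/2 - 131 = 37/2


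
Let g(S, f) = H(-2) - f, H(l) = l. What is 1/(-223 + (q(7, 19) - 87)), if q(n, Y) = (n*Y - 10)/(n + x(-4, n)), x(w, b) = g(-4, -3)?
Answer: -8/2357 ≈ -0.0033941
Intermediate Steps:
g(S, f) = -2 - f
x(w, b) = 1 (x(w, b) = -2 - 1*(-3) = -2 + 3 = 1)
q(n, Y) = (-10 + Y*n)/(1 + n) (q(n, Y) = (n*Y - 10)/(n + 1) = (Y*n - 10)/(1 + n) = (-10 + Y*n)/(1 + n))
1/(-223 + (q(7, 19) - 87)) = 1/(-223 + ((-10 + 19*7)/(1 + 7) - 87)) = 1/(-223 + ((-10 + 133)/8 - 87)) = 1/(-223 + ((1/8)*123 - 87)) = 1/(-223 + (123/8 - 87)) = 1/(-223 - 573/8) = 1/(-2357/8) = -8/2357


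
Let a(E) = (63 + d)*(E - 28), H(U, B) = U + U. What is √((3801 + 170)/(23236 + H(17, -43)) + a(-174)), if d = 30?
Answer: I*√10172393214230/23270 ≈ 137.06*I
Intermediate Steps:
H(U, B) = 2*U
a(E) = -2604 + 93*E (a(E) = (63 + 30)*(E - 28) = 93*(-28 + E) = -2604 + 93*E)
√((3801 + 170)/(23236 + H(17, -43)) + a(-174)) = √((3801 + 170)/(23236 + 2*17) + (-2604 + 93*(-174))) = √(3971/(23236 + 34) + (-2604 - 16182)) = √(3971/23270 - 18786) = √(-437146249/23270) = I*√10172393214230/23270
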